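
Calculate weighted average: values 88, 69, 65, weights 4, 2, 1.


Numerator = 88*4 + 69*2 + 65*1 = 555
Denominator = 4 + 2 + 1 = 7
WM = 555/7 = 79.2857

WM = 79.2857


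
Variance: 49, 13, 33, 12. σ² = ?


Mean = 26.7500
Squared deviations: 495.0625, 189.0625, 39.0625, 217.5625
Sum = 940.7500
Variance = 940.7500/4 = 235.1875

Variance = 235.1875


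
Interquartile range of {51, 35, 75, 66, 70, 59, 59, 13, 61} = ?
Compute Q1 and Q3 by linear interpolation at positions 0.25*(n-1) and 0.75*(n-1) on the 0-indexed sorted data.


Sorted: 13, 35, 51, 59, 59, 61, 66, 70, 75
Q1 (25th %ile) = 51.0000
Q3 (75th %ile) = 66.0000
IQR = 66.0000 - 51.0000 = 15.0000

IQR = 15.0000


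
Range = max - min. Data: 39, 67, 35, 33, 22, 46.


Max = 67, Min = 22
Range = 67 - 22 = 45

Range = 45


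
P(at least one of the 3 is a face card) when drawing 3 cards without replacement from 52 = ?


P(at least one) = 1 - P(none)
P(none) = (40/52) × (39/51) × (38/50) = 0.447059
P(at least one) = 1 - 0.447059 = 0.5529

P = 0.5529


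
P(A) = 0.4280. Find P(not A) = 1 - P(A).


P(not A) = 1 - 0.4280 = 0.5720

P(not A) = 0.5720


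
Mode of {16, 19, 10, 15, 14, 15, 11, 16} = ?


Frequencies: 10:1, 11:1, 14:1, 15:2, 16:2, 19:1
Max frequency = 2
Mode = 15, 16

Mode = 15, 16


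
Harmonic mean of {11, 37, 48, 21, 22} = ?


Sum of reciprocals = 1/11 + 1/37 + 1/48 + 1/21 + 1/22 = 0.231843
HM = 5/0.231843 = 21.5663

HM = 21.5663


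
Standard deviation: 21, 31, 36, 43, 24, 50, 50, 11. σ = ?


Mean = 33.2500
Variance = 174.9375
SD = sqrt(174.9375) = 13.2264

SD = 13.2264


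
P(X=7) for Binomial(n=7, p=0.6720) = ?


C(7,7) = 1
p^7 = 0.061885
(1-p)^0 = 1.000000
P = 1 * 0.061885 * 1.000000 = 0.0619

P(X=7) = 0.0619


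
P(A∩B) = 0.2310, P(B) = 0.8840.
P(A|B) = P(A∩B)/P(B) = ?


P(A|B) = 0.2310/0.8840 = 0.2613

P(A|B) = 0.2613


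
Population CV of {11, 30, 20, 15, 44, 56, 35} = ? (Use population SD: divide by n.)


Mean = 30.1429
SD = 15.0374
CV = (15.0374/30.1429)*100 = 49.8870%

CV = 49.8870%


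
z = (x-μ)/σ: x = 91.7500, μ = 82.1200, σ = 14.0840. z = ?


z = (91.7500 - 82.1200)/14.0840
= 9.6300/14.0840
= 0.6838

z = 0.6838


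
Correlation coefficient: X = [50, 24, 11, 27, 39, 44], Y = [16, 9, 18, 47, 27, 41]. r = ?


Mean X = 32.5000, Mean Y = 26.3333
SD X = 13.200379, SD Y = 13.658534
Cov = 34.166667
r = 34.166667/(13.200379*13.658534) = 0.1895

r = 0.1895


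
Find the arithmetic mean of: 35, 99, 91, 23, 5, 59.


Sum = 35 + 99 + 91 + 23 + 5 + 59 = 312
n = 6
Mean = 312/6 = 52.0000

Mean = 52.0000


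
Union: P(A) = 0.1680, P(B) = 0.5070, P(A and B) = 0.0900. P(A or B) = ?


P(A∪B) = 0.1680 + 0.5070 - 0.0900
= 0.6750 - 0.0900
= 0.5850

P(A∪B) = 0.5850


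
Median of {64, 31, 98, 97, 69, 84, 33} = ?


Sorted: 31, 33, 64, 69, 84, 97, 98
n = 7 (odd)
Middle value = 69

Median = 69


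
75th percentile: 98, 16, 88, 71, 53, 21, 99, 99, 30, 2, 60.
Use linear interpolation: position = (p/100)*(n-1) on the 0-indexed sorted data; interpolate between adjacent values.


Sorted: 2, 16, 21, 30, 53, 60, 71, 88, 98, 99, 99
n = 11
Index = 75/100 * 10 = 7.5000
Lower = data[7] = 88, Upper = data[8] = 98
P75 = 88 + 0.5000*(10) = 93.0000

P75 = 93.0000


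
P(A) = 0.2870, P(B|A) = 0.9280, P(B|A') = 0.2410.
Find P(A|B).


P(B) = P(B|A)*P(A) + P(B|A')*P(A')
= 0.9280*0.2870 + 0.2410*0.7130
= 0.266336 + 0.171833 = 0.438169
P(A|B) = 0.266336/0.438169 = 0.6078

P(A|B) = 0.6078


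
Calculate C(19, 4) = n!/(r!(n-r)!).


C(19,4) = 19!/(4! × 15!)
= 121645100408832000/(24 × 1307674368000)
= 3876

C(19,4) = 3876


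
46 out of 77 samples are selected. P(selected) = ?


P = 46/77 = 0.5974

P = 0.5974


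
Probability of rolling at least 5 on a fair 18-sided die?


Favorable outcomes (roll ≥ 5): 14
Total outcomes = 18
P = 14/18 = 0.7778

P = 0.7778


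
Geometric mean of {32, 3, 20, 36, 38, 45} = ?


Product = 32 × 3 × 20 × 36 × 38 × 45 = 118195200
GM = 118195200^(1/6) = 22.1530

GM = 22.1530


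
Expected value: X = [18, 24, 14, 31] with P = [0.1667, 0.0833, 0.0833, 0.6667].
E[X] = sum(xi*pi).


E[X] = 18*0.1667 + 24*0.0833 + 14*0.0833 + 31*0.6667
= 3.0006 + 1.9992 + 1.1662 + 20.6677
= 26.8337

E[X] = 26.8337


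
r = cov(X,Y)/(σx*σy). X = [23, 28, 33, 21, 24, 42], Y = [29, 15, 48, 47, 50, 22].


Mean X = 28.5000, Mean Y = 35.1667
SD X = 7.182154, SD Y = 13.801167
Cov = -38.583333
r = -38.583333/(7.182154*13.801167) = -0.3893

r = -0.3893


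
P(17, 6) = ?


P(17,6) = 17!/11!
= 355687428096000/39916800
= 8910720

P(17,6) = 8910720


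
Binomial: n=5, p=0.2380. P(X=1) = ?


C(5,1) = 5
p^1 = 0.238000
(1-p)^4 = 0.337147
P = 5 * 0.238000 * 0.337147 = 0.4012

P(X=1) = 0.4012


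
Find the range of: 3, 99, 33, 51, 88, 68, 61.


Max = 99, Min = 3
Range = 99 - 3 = 96

Range = 96


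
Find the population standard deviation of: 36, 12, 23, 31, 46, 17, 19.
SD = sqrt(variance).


Mean = 26.2857
Variance = 122.7755
SD = sqrt(122.7755) = 11.0804

SD = 11.0804


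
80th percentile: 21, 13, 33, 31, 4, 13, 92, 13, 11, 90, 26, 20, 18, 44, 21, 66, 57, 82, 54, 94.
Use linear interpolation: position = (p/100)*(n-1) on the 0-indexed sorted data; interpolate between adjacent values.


Sorted: 4, 11, 13, 13, 13, 18, 20, 21, 21, 26, 31, 33, 44, 54, 57, 66, 82, 90, 92, 94
n = 20
Index = 80/100 * 19 = 15.2000
Lower = data[15] = 66, Upper = data[16] = 82
P80 = 66 + 0.2000*(16) = 69.2000

P80 = 69.2000


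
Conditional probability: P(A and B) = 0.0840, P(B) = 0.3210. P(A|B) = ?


P(A|B) = 0.0840/0.3210 = 0.2617

P(A|B) = 0.2617


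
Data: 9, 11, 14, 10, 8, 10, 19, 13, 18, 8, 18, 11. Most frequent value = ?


Frequencies: 8:2, 9:1, 10:2, 11:2, 13:1, 14:1, 18:2, 19:1
Max frequency = 2
Mode = 8, 10, 11, 18

Mode = 8, 10, 11, 18


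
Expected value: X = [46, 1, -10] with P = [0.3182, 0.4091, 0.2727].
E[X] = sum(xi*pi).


E[X] = 46*0.3182 + 1*0.4091 - 10*0.2727
= 14.6372 + 0.4091 - 2.7270
= 12.3193

E[X] = 12.3193


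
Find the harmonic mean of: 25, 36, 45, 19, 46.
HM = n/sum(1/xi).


Sum of reciprocals = 1/25 + 1/36 + 1/45 + 1/19 + 1/46 = 0.164371
HM = 5/0.164371 = 30.4190

HM = 30.4190


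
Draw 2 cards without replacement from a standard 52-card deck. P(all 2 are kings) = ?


P(all kings) = (4/52) × (3/51)
= 0.0045

P = 0.0045


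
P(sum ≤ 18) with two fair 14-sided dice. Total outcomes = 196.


Total outcomes = 14×14 = 196
Favorable (sum ≤ 18): 141
P = 141/196 = 0.7194

P = 0.7194


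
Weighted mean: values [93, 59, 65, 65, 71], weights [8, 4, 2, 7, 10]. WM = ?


Numerator = 93*8 + 59*4 + 65*2 + 65*7 + 71*10 = 2275
Denominator = 8 + 4 + 2 + 7 + 10 = 31
WM = 2275/31 = 73.3871

WM = 73.3871


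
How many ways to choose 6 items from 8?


C(8,6) = 8!/(6! × 2!)
= 40320/(720 × 2)
= 28

C(8,6) = 28


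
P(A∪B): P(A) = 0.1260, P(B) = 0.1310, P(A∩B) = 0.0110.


P(A∪B) = 0.1260 + 0.1310 - 0.0110
= 0.2570 - 0.0110
= 0.2460

P(A∪B) = 0.2460


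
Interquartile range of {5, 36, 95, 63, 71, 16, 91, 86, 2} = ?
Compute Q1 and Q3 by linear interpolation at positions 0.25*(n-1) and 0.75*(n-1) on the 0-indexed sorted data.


Sorted: 2, 5, 16, 36, 63, 71, 86, 91, 95
Q1 (25th %ile) = 16.0000
Q3 (75th %ile) = 86.0000
IQR = 86.0000 - 16.0000 = 70.0000

IQR = 70.0000


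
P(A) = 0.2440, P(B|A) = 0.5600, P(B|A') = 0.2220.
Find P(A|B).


P(B) = P(B|A)*P(A) + P(B|A')*P(A')
= 0.5600*0.2440 + 0.2220*0.7560
= 0.136640 + 0.167832 = 0.304472
P(A|B) = 0.136640/0.304472 = 0.4488

P(A|B) = 0.4488


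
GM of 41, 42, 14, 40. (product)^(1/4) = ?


Product = 41 × 42 × 14 × 40 = 964320
GM = 964320^(1/4) = 31.3368

GM = 31.3368


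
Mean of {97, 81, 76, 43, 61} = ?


Sum = 97 + 81 + 76 + 43 + 61 = 358
n = 5
Mean = 358/5 = 71.6000

Mean = 71.6000


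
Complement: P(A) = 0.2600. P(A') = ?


P(not A) = 1 - 0.2600 = 0.7400

P(not A) = 0.7400


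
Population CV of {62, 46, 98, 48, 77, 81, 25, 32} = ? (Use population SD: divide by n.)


Mean = 58.6250
SD = 23.7484
CV = (23.7484/58.6250)*100 = 40.5089%

CV = 40.5089%


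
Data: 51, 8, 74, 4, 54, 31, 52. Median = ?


Sorted: 4, 8, 31, 51, 52, 54, 74
n = 7 (odd)
Middle value = 51

Median = 51


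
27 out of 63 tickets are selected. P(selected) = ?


P = 27/63 = 0.4286

P = 0.4286


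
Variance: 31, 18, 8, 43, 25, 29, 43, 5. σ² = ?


Mean = 25.2500
Squared deviations: 33.0625, 52.5625, 297.5625, 315.0625, 0.0625, 14.0625, 315.0625, 410.0625
Sum = 1437.5000
Variance = 1437.5000/8 = 179.6875

Variance = 179.6875


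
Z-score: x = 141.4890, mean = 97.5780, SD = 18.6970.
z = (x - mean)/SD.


z = (141.4890 - 97.5780)/18.6970
= 43.9110/18.6970
= 2.3486

z = 2.3486


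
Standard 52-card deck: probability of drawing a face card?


12 face cards in 52 cards
P = 12/52 = 0.2308

P = 0.2308


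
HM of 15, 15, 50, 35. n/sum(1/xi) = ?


Sum of reciprocals = 1/15 + 1/15 + 1/50 + 1/35 = 0.181905
HM = 4/0.181905 = 21.9895

HM = 21.9895


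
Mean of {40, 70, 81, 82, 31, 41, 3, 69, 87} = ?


Sum = 40 + 70 + 81 + 82 + 31 + 41 + 3 + 69 + 87 = 504
n = 9
Mean = 504/9 = 56.0000

Mean = 56.0000


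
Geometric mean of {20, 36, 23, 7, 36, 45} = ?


Product = 20 × 36 × 23 × 7 × 36 × 45 = 187790400
GM = 187790400^(1/6) = 23.9302

GM = 23.9302


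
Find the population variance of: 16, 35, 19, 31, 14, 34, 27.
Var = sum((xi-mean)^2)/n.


Mean = 25.1429
Squared deviations: 83.5918, 97.1633, 37.7347, 34.3061, 124.1633, 78.4490, 3.4490
Sum = 458.8571
Variance = 458.8571/7 = 65.5510

Variance = 65.5510


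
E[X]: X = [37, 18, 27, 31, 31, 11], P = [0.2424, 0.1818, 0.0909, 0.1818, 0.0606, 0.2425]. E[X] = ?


E[X] = 37*0.2424 + 18*0.1818 + 27*0.0909 + 31*0.1818 + 31*0.0606 + 11*0.2425
= 8.9688 + 3.2724 + 2.4543 + 5.6358 + 1.8786 + 2.6675
= 24.8774

E[X] = 24.8774


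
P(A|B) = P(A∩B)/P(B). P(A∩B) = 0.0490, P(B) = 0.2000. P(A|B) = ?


P(A|B) = 0.0490/0.2000 = 0.2450

P(A|B) = 0.2450


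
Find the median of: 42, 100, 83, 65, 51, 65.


Sorted: 42, 51, 65, 65, 83, 100
n = 6 (even)
Middle values: 65 and 65
Median = (65+65)/2 = 65.0000

Median = 65.0000


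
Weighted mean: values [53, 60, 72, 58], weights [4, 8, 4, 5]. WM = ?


Numerator = 53*4 + 60*8 + 72*4 + 58*5 = 1270
Denominator = 4 + 8 + 4 + 5 = 21
WM = 1270/21 = 60.4762

WM = 60.4762


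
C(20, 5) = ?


C(20,5) = 20!/(5! × 15!)
= 2432902008176640000/(120 × 1307674368000)
= 15504

C(20,5) = 15504


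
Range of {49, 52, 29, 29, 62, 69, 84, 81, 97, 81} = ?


Max = 97, Min = 29
Range = 97 - 29 = 68

Range = 68


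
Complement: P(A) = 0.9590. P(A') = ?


P(not A) = 1 - 0.9590 = 0.0410

P(not A) = 0.0410


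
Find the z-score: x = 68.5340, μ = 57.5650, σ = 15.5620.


z = (68.5340 - 57.5650)/15.5620
= 10.9690/15.5620
= 0.7049

z = 0.7049


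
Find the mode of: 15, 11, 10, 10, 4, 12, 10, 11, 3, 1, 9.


Frequencies: 1:1, 3:1, 4:1, 9:1, 10:3, 11:2, 12:1, 15:1
Max frequency = 3
Mode = 10

Mode = 10


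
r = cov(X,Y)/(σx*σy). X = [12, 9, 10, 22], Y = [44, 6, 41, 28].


Mean X = 13.2500, Mean Y = 29.7500
SD X = 5.165995, SD Y = 14.972892
Cov = 7.812500
r = 7.812500/(5.165995*14.972892) = 0.1010

r = 0.1010


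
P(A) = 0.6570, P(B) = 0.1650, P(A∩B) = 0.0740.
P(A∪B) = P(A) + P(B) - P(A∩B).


P(A∪B) = 0.6570 + 0.1650 - 0.0740
= 0.8220 - 0.0740
= 0.7480

P(A∪B) = 0.7480


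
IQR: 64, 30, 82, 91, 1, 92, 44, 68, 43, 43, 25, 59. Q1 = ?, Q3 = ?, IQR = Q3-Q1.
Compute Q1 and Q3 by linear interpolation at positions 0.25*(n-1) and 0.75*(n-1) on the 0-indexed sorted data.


Sorted: 1, 25, 30, 43, 43, 44, 59, 64, 68, 82, 91, 92
Q1 (25th %ile) = 39.7500
Q3 (75th %ile) = 71.5000
IQR = 71.5000 - 39.7500 = 31.7500

IQR = 31.7500


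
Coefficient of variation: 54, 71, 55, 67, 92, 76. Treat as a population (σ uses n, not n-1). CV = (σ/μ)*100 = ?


Mean = 69.1667
SD = 12.9540
CV = (12.9540/69.1667)*100 = 18.7286%

CV = 18.7286%


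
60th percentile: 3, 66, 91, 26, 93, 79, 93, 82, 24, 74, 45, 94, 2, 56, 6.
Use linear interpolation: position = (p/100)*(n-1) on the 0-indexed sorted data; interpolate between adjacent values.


Sorted: 2, 3, 6, 24, 26, 45, 56, 66, 74, 79, 82, 91, 93, 93, 94
n = 15
Index = 60/100 * 14 = 8.4000
Lower = data[8] = 74, Upper = data[9] = 79
P60 = 74 + 0.4000*(5) = 76.0000

P60 = 76.0000


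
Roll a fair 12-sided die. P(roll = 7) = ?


Favorable outcomes (roll = 7): 1
Total outcomes = 12
P = 1/12 = 0.0833

P = 0.0833


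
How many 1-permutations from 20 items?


P(20,1) = 20!/19!
= 2432902008176640000/121645100408832000
= 20

P(20,1) = 20


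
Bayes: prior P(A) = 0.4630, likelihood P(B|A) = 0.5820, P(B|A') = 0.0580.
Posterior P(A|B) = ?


P(B) = P(B|A)*P(A) + P(B|A')*P(A')
= 0.5820*0.4630 + 0.0580*0.5370
= 0.269466 + 0.031146 = 0.300612
P(A|B) = 0.269466/0.300612 = 0.8964

P(A|B) = 0.8964


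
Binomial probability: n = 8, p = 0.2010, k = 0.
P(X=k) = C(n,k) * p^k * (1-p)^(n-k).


C(8,0) = 1
p^0 = 1.000000
(1-p)^8 = 0.166102
P = 1 * 1.000000 * 0.166102 = 0.1661

P(X=0) = 0.1661


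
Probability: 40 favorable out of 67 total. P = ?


P = 40/67 = 0.5970

P = 0.5970


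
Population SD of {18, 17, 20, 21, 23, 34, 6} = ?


Mean = 19.8571
Variance = 59.2653
SD = sqrt(59.2653) = 7.6984

SD = 7.6984


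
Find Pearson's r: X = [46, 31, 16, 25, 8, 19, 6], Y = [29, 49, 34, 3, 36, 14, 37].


Mean X = 21.5714, Mean Y = 28.8571
SD X = 12.882515, SD Y = 14.337051
Cov = -15.632653
r = -15.632653/(12.882515*14.337051) = -0.0846

r = -0.0846


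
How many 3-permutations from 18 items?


P(18,3) = 18!/15!
= 6402373705728000/1307674368000
= 4896

P(18,3) = 4896


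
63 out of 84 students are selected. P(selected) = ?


P = 63/84 = 0.7500

P = 0.7500


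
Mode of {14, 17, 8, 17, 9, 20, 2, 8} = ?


Frequencies: 2:1, 8:2, 9:1, 14:1, 17:2, 20:1
Max frequency = 2
Mode = 8, 17

Mode = 8, 17


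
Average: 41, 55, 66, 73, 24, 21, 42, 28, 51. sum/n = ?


Sum = 41 + 55 + 66 + 73 + 24 + 21 + 42 + 28 + 51 = 401
n = 9
Mean = 401/9 = 44.5556

Mean = 44.5556


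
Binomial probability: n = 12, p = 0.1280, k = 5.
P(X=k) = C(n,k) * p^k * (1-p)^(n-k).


C(12,5) = 792
p^5 = 3.435974e-05
(1-p)^7 = 0.383368
P = 792 * 3.435974e-05 * 0.383368 = 0.0104

P(X=5) = 0.0104


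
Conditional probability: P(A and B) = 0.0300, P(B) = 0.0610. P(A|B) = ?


P(A|B) = 0.0300/0.0610 = 0.4918

P(A|B) = 0.4918


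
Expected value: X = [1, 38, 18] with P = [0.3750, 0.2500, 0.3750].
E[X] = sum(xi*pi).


E[X] = 1*0.3750 + 38*0.2500 + 18*0.3750
= 0.3750 + 9.5000 + 6.7500
= 16.6250

E[X] = 16.6250


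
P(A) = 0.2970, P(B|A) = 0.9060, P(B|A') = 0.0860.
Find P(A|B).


P(B) = P(B|A)*P(A) + P(B|A')*P(A')
= 0.9060*0.2970 + 0.0860*0.7030
= 0.269082 + 0.060458 = 0.329540
P(A|B) = 0.269082/0.329540 = 0.8165

P(A|B) = 0.8165


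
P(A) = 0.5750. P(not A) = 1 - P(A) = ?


P(not A) = 1 - 0.5750 = 0.4250

P(not A) = 0.4250


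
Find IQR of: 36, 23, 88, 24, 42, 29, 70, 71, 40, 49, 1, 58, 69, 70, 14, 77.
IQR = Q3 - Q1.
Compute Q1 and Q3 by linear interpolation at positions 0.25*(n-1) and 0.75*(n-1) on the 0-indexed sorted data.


Sorted: 1, 14, 23, 24, 29, 36, 40, 42, 49, 58, 69, 70, 70, 71, 77, 88
Q1 (25th %ile) = 27.7500
Q3 (75th %ile) = 70.0000
IQR = 70.0000 - 27.7500 = 42.2500

IQR = 42.2500


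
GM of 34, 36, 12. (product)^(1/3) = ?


Product = 34 × 36 × 12 = 14688
GM = 14688^(1/3) = 24.4899

GM = 24.4899


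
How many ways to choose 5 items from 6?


C(6,5) = 6!/(5! × 1!)
= 720/(120 × 1)
= 6

C(6,5) = 6


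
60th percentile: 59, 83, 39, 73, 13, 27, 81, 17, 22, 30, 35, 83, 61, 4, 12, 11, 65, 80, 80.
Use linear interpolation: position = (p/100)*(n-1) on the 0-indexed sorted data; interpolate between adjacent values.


Sorted: 4, 11, 12, 13, 17, 22, 27, 30, 35, 39, 59, 61, 65, 73, 80, 80, 81, 83, 83
n = 19
Index = 60/100 * 18 = 10.8000
Lower = data[10] = 59, Upper = data[11] = 61
P60 = 59 + 0.8000*(2) = 60.6000

P60 = 60.6000


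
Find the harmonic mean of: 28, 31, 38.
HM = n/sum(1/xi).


Sum of reciprocals = 1/28 + 1/31 + 1/38 = 0.094288
HM = 3/0.094288 = 31.8174

HM = 31.8174


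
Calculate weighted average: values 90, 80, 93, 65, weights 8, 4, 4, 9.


Numerator = 90*8 + 80*4 + 93*4 + 65*9 = 1997
Denominator = 8 + 4 + 4 + 9 = 25
WM = 1997/25 = 79.8800

WM = 79.8800


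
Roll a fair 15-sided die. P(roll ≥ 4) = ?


Favorable outcomes (roll ≥ 4): 12
Total outcomes = 15
P = 12/15 = 0.8000

P = 0.8000


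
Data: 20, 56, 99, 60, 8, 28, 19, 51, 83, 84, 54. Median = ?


Sorted: 8, 19, 20, 28, 51, 54, 56, 60, 83, 84, 99
n = 11 (odd)
Middle value = 54

Median = 54


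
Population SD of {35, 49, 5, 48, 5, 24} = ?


Mean = 27.6667
Variance = 327.2222
SD = sqrt(327.2222) = 18.0893

SD = 18.0893


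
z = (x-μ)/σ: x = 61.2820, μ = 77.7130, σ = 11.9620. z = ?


z = (61.2820 - 77.7130)/11.9620
= -16.4310/11.9620
= -1.3736

z = -1.3736


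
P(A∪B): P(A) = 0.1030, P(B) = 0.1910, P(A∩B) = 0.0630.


P(A∪B) = 0.1030 + 0.1910 - 0.0630
= 0.2940 - 0.0630
= 0.2310

P(A∪B) = 0.2310


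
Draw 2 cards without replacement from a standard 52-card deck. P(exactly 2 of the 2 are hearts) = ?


Hypergeometric: P(X=2) = C(13,2)·C(39,0) / C(52,2)
= 78 × 1 / 1326
= 78/1326 = 0.0588

P = 0.0588


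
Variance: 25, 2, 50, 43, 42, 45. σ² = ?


Mean = 34.5000
Squared deviations: 90.2500, 1056.2500, 240.2500, 72.2500, 56.2500, 110.2500
Sum = 1625.5000
Variance = 1625.5000/6 = 270.9167

Variance = 270.9167


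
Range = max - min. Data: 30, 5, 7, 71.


Max = 71, Min = 5
Range = 71 - 5 = 66

Range = 66


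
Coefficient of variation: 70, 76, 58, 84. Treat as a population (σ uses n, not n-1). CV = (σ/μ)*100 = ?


Mean = 72.0000
SD = 9.4868
CV = (9.4868/72.0000)*100 = 13.1762%

CV = 13.1762%


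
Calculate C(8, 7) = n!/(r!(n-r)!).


C(8,7) = 8!/(7! × 1!)
= 40320/(5040 × 1)
= 8

C(8,7) = 8


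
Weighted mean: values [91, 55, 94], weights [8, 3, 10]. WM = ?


Numerator = 91*8 + 55*3 + 94*10 = 1833
Denominator = 8 + 3 + 10 = 21
WM = 1833/21 = 87.2857

WM = 87.2857


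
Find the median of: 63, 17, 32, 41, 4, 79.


Sorted: 4, 17, 32, 41, 63, 79
n = 6 (even)
Middle values: 32 and 41
Median = (32+41)/2 = 36.5000

Median = 36.5000


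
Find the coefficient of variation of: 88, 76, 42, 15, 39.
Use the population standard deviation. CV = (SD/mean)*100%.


Mean = 52.0000
SD = 26.4953
CV = (26.4953/52.0000)*100 = 50.9525%

CV = 50.9525%


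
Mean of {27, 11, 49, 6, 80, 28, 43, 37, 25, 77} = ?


Sum = 27 + 11 + 49 + 6 + 80 + 28 + 43 + 37 + 25 + 77 = 383
n = 10
Mean = 383/10 = 38.3000

Mean = 38.3000


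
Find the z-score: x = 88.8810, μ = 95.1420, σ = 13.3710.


z = (88.8810 - 95.1420)/13.3710
= -6.2610/13.3710
= -0.4683

z = -0.4683


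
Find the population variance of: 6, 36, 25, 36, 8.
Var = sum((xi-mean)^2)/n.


Mean = 22.2000
Squared deviations: 262.4400, 190.4400, 7.8400, 190.4400, 201.6400
Sum = 852.8000
Variance = 852.8000/5 = 170.5600

Variance = 170.5600


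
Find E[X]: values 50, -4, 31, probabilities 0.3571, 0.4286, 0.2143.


E[X] = 50*0.3571 - 4*0.4286 + 31*0.2143
= 17.8550 - 1.7144 + 6.6433
= 22.7839

E[X] = 22.7839


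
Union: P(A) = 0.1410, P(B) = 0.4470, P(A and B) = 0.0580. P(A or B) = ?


P(A∪B) = 0.1410 + 0.4470 - 0.0580
= 0.5880 - 0.0580
= 0.5300

P(A∪B) = 0.5300


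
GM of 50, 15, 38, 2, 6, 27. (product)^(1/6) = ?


Product = 50 × 15 × 38 × 2 × 6 × 27 = 9234000
GM = 9234000^(1/6) = 14.4843

GM = 14.4843


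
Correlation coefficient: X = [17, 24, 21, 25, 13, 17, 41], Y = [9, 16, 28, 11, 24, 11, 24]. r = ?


Mean X = 22.5714, Mean Y = 17.5714
SD X = 8.482876, SD Y = 7.108489
Cov = 15.244898
r = 15.244898/(8.482876*7.108489) = 0.2528

r = 0.2528


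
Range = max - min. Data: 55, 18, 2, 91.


Max = 91, Min = 2
Range = 91 - 2 = 89

Range = 89


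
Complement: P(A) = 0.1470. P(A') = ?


P(not A) = 1 - 0.1470 = 0.8530

P(not A) = 0.8530


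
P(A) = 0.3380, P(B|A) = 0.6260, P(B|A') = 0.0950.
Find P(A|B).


P(B) = P(B|A)*P(A) + P(B|A')*P(A')
= 0.6260*0.3380 + 0.0950*0.6620
= 0.211588 + 0.062890 = 0.274478
P(A|B) = 0.211588/0.274478 = 0.7709

P(A|B) = 0.7709


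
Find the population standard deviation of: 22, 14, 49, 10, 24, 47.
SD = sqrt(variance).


Mean = 27.6667
Variance = 228.8889
SD = sqrt(228.8889) = 15.1291

SD = 15.1291


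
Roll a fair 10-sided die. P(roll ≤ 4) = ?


Favorable outcomes (roll ≤ 4): 4
Total outcomes = 10
P = 4/10 = 0.4000

P = 0.4000


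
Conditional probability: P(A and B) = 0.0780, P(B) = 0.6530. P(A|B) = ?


P(A|B) = 0.0780/0.6530 = 0.1194

P(A|B) = 0.1194


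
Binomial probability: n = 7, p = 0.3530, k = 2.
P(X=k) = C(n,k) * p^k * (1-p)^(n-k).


C(7,2) = 21
p^2 = 0.124609
(1-p)^5 = 0.113376
P = 21 * 0.124609 * 0.113376 = 0.2967

P(X=2) = 0.2967


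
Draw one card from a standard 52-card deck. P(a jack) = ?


4 jacks in 52 cards
P = 4/52 = 0.0769

P = 0.0769


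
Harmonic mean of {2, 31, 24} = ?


Sum of reciprocals = 1/2 + 1/31 + 1/24 = 0.573925
HM = 3/0.573925 = 5.2272

HM = 5.2272


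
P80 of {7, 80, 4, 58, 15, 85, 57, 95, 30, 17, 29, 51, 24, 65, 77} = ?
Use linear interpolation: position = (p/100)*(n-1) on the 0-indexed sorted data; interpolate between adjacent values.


Sorted: 4, 7, 15, 17, 24, 29, 30, 51, 57, 58, 65, 77, 80, 85, 95
n = 15
Index = 80/100 * 14 = 11.2000
Lower = data[11] = 77, Upper = data[12] = 80
P80 = 77 + 0.2000*(3) = 77.6000

P80 = 77.6000


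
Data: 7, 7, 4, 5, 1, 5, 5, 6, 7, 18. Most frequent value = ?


Frequencies: 1:1, 4:1, 5:3, 6:1, 7:3, 18:1
Max frequency = 3
Mode = 5, 7

Mode = 5, 7


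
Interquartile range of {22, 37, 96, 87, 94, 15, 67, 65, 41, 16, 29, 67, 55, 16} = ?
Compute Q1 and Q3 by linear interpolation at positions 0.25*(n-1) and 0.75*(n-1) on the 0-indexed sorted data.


Sorted: 15, 16, 16, 22, 29, 37, 41, 55, 65, 67, 67, 87, 94, 96
Q1 (25th %ile) = 23.7500
Q3 (75th %ile) = 67.0000
IQR = 67.0000 - 23.7500 = 43.2500

IQR = 43.2500


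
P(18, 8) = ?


P(18,8) = 18!/10!
= 6402373705728000/3628800
= 1764322560

P(18,8) = 1764322560


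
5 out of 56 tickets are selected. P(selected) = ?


P = 5/56 = 0.0893

P = 0.0893


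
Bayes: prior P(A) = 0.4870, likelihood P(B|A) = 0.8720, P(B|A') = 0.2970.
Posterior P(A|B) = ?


P(B) = P(B|A)*P(A) + P(B|A')*P(A')
= 0.8720*0.4870 + 0.2970*0.5130
= 0.424664 + 0.152361 = 0.577025
P(A|B) = 0.424664/0.577025 = 0.7360

P(A|B) = 0.7360


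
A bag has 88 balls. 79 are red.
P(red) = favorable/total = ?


P = 79/88 = 0.8977

P = 0.8977


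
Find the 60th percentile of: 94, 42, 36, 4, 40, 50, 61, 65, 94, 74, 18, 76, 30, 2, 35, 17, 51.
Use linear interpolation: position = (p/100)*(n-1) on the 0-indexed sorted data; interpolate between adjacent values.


Sorted: 2, 4, 17, 18, 30, 35, 36, 40, 42, 50, 51, 61, 65, 74, 76, 94, 94
n = 17
Index = 60/100 * 16 = 9.6000
Lower = data[9] = 50, Upper = data[10] = 51
P60 = 50 + 0.6000*(1) = 50.6000

P60 = 50.6000


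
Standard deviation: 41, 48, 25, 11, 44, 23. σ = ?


Mean = 32.0000
Variance = 175.3333
SD = sqrt(175.3333) = 13.2413

SD = 13.2413


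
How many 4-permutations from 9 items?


P(9,4) = 9!/5!
= 362880/120
= 3024

P(9,4) = 3024


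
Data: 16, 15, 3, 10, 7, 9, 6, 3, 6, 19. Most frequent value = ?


Frequencies: 3:2, 6:2, 7:1, 9:1, 10:1, 15:1, 16:1, 19:1
Max frequency = 2
Mode = 3, 6

Mode = 3, 6


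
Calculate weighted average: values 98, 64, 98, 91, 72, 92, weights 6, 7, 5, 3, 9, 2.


Numerator = 98*6 + 64*7 + 98*5 + 91*3 + 72*9 + 92*2 = 2631
Denominator = 6 + 7 + 5 + 3 + 9 + 2 = 32
WM = 2631/32 = 82.2188

WM = 82.2188


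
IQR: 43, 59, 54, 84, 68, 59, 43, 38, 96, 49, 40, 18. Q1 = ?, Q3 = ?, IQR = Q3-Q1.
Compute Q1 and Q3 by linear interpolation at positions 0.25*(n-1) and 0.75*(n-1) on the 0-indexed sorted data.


Sorted: 18, 38, 40, 43, 43, 49, 54, 59, 59, 68, 84, 96
Q1 (25th %ile) = 42.2500
Q3 (75th %ile) = 61.2500
IQR = 61.2500 - 42.2500 = 19.0000

IQR = 19.0000


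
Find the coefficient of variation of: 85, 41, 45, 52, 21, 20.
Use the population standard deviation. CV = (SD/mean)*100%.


Mean = 44.0000
SD = 21.8327
CV = (21.8327/44.0000)*100 = 49.6198%

CV = 49.6198%


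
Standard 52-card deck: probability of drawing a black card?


26 black cards in 52 cards
P = 26/52 = 0.5000

P = 0.5000


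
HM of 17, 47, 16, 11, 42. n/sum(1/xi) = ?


Sum of reciprocals = 1/17 + 1/47 + 1/16 + 1/11 + 1/42 = 0.257319
HM = 5/0.257319 = 19.4312

HM = 19.4312


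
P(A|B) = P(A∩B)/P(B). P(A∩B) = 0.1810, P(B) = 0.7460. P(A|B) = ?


P(A|B) = 0.1810/0.7460 = 0.2426

P(A|B) = 0.2426


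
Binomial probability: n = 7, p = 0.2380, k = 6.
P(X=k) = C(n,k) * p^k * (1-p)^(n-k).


C(7,6) = 7
p^6 = 0.000182
(1-p)^1 = 0.762000
P = 7 * 0.000182 * 0.762000 = 0.0010

P(X=6) = 0.0010


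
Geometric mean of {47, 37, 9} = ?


Product = 47 × 37 × 9 = 15651
GM = 15651^(1/3) = 25.0139

GM = 25.0139


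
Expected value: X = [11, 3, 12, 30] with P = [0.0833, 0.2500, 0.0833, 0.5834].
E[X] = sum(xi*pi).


E[X] = 11*0.0833 + 3*0.2500 + 12*0.0833 + 30*0.5834
= 0.9163 + 0.7500 + 0.9996 + 17.5020
= 20.1679

E[X] = 20.1679


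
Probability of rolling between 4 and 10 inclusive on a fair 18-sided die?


Favorable outcomes (4 ≤ roll ≤ 10): 7
Total outcomes = 18
P = 7/18 = 0.3889

P = 0.3889


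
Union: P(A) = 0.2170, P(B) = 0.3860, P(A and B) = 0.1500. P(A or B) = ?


P(A∪B) = 0.2170 + 0.3860 - 0.1500
= 0.6030 - 0.1500
= 0.4530

P(A∪B) = 0.4530


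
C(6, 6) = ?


C(6,6) = 6!/(6! × 0!)
= 720/(720 × 1)
= 1

C(6,6) = 1


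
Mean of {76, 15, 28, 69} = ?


Sum = 76 + 15 + 28 + 69 = 188
n = 4
Mean = 188/4 = 47.0000

Mean = 47.0000


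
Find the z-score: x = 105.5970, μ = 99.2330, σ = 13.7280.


z = (105.5970 - 99.2330)/13.7280
= 6.3640/13.7280
= 0.4636

z = 0.4636


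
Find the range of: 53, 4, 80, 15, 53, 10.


Max = 80, Min = 4
Range = 80 - 4 = 76

Range = 76


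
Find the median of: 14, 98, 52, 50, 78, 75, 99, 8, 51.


Sorted: 8, 14, 50, 51, 52, 75, 78, 98, 99
n = 9 (odd)
Middle value = 52

Median = 52


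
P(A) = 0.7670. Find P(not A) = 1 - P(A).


P(not A) = 1 - 0.7670 = 0.2330

P(not A) = 0.2330


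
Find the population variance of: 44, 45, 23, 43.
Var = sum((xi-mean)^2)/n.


Mean = 38.7500
Squared deviations: 27.5625, 39.0625, 248.0625, 18.0625
Sum = 332.7500
Variance = 332.7500/4 = 83.1875

Variance = 83.1875


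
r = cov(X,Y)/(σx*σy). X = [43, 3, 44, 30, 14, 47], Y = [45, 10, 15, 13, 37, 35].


Mean X = 30.1667, Mean Y = 25.8333
SD X = 16.526914, SD Y = 13.594321
Cov = 83.694444
r = 83.694444/(16.526914*13.594321) = 0.3725

r = 0.3725


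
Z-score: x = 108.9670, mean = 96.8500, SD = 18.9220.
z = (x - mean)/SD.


z = (108.9670 - 96.8500)/18.9220
= 12.1170/18.9220
= 0.6404

z = 0.6404


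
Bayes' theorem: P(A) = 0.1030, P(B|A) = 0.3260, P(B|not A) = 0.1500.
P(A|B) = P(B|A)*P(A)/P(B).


P(B) = P(B|A)*P(A) + P(B|A')*P(A')
= 0.3260*0.1030 + 0.1500*0.8970
= 0.033578 + 0.134550 = 0.168128
P(A|B) = 0.033578/0.168128 = 0.1997

P(A|B) = 0.1997


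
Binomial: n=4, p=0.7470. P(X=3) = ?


C(4,3) = 4
p^3 = 0.416833
(1-p)^1 = 0.253000
P = 4 * 0.416833 * 0.253000 = 0.4218

P(X=3) = 0.4218


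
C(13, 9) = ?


C(13,9) = 13!/(9! × 4!)
= 6227020800/(362880 × 24)
= 715

C(13,9) = 715


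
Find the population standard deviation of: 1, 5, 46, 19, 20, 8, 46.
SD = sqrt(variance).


Mean = 20.7143
Variance = 297.0612
SD = sqrt(297.0612) = 17.2355

SD = 17.2355


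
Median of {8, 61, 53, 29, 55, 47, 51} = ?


Sorted: 8, 29, 47, 51, 53, 55, 61
n = 7 (odd)
Middle value = 51

Median = 51


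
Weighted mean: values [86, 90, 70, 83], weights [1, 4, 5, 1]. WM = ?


Numerator = 86*1 + 90*4 + 70*5 + 83*1 = 879
Denominator = 1 + 4 + 5 + 1 = 11
WM = 879/11 = 79.9091

WM = 79.9091


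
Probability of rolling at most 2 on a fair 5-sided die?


Favorable outcomes (roll ≤ 2): 2
Total outcomes = 5
P = 2/5 = 0.4000

P = 0.4000


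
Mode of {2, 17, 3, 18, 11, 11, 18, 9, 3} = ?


Frequencies: 2:1, 3:2, 9:1, 11:2, 17:1, 18:2
Max frequency = 2
Mode = 3, 11, 18

Mode = 3, 11, 18


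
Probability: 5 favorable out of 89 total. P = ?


P = 5/89 = 0.0562

P = 0.0562


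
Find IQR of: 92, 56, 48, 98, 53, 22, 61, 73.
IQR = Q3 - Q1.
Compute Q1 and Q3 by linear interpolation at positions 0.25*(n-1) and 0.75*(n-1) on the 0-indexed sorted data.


Sorted: 22, 48, 53, 56, 61, 73, 92, 98
Q1 (25th %ile) = 51.7500
Q3 (75th %ile) = 77.7500
IQR = 77.7500 - 51.7500 = 26.0000

IQR = 26.0000


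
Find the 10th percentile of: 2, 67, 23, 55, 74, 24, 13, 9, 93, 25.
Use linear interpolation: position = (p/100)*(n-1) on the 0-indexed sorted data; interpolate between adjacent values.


Sorted: 2, 9, 13, 23, 24, 25, 55, 67, 74, 93
n = 10
Index = 10/100 * 9 = 0.9000
Lower = data[0] = 2, Upper = data[1] = 9
P10 = 2 + 0.9000*(7) = 8.3000

P10 = 8.3000


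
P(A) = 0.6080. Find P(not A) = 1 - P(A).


P(not A) = 1 - 0.6080 = 0.3920

P(not A) = 0.3920


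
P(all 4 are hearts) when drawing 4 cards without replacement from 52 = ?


P(all hearts) = (13/52) × (12/51) × (11/50) × (10/49)
= 0.0026

P = 0.0026


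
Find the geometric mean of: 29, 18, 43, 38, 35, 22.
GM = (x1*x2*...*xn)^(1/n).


Product = 29 × 18 × 43 × 38 × 35 × 22 = 656769960
GM = 656769960^(1/6) = 29.4828

GM = 29.4828


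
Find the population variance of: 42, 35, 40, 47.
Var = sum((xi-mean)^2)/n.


Mean = 41.0000
Squared deviations: 1.0000, 36.0000, 1.0000, 36.0000
Sum = 74.0000
Variance = 74.0000/4 = 18.5000

Variance = 18.5000


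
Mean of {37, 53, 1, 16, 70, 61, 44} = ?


Sum = 37 + 53 + 1 + 16 + 70 + 61 + 44 = 282
n = 7
Mean = 282/7 = 40.2857

Mean = 40.2857


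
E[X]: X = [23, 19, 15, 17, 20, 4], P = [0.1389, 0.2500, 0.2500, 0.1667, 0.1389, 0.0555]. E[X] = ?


E[X] = 23*0.1389 + 19*0.2500 + 15*0.2500 + 17*0.1667 + 20*0.1389 + 4*0.0555
= 3.1947 + 4.7500 + 3.7500 + 2.8339 + 2.7780 + 0.2220
= 17.5286

E[X] = 17.5286


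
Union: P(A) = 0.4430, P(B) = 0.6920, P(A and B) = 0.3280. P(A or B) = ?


P(A∪B) = 0.4430 + 0.6920 - 0.3280
= 1.1350 - 0.3280
= 0.8070

P(A∪B) = 0.8070


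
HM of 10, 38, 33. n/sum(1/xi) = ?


Sum of reciprocals = 1/10 + 1/38 + 1/33 = 0.156619
HM = 3/0.156619 = 19.1548

HM = 19.1548


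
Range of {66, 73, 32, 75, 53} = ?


Max = 75, Min = 32
Range = 75 - 32 = 43

Range = 43


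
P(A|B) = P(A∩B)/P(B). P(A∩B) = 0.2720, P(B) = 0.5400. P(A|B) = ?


P(A|B) = 0.2720/0.5400 = 0.5037

P(A|B) = 0.5037


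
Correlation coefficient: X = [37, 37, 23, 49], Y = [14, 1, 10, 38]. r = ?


Mean X = 36.5000, Mean Y = 15.7500
SD X = 9.205976, SD Y = 13.681648
Cov = 86.875000
r = 86.875000/(9.205976*13.681648) = 0.6897

r = 0.6897


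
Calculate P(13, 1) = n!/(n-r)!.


P(13,1) = 13!/12!
= 6227020800/479001600
= 13

P(13,1) = 13


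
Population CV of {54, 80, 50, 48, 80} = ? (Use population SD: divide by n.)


Mean = 62.4000
SD = 14.4997
CV = (14.4997/62.4000)*100 = 23.2366%

CV = 23.2366%


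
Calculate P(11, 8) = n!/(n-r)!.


P(11,8) = 11!/3!
= 39916800/6
= 6652800

P(11,8) = 6652800


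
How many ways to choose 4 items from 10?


C(10,4) = 10!/(4! × 6!)
= 3628800/(24 × 720)
= 210

C(10,4) = 210


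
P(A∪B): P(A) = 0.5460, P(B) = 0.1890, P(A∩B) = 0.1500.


P(A∪B) = 0.5460 + 0.1890 - 0.1500
= 0.7350 - 0.1500
= 0.5850

P(A∪B) = 0.5850


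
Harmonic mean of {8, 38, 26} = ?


Sum of reciprocals = 1/8 + 1/38 + 1/26 = 0.189777
HM = 3/0.189777 = 15.8080

HM = 15.8080


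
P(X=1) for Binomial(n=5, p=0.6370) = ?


C(5,1) = 5
p^1 = 0.637000
(1-p)^4 = 0.017363
P = 5 * 0.637000 * 0.017363 = 0.0553

P(X=1) = 0.0553


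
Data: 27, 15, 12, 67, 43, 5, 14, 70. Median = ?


Sorted: 5, 12, 14, 15, 27, 43, 67, 70
n = 8 (even)
Middle values: 15 and 27
Median = (15+27)/2 = 21.0000

Median = 21.0000


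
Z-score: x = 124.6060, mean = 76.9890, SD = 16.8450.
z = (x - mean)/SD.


z = (124.6060 - 76.9890)/16.8450
= 47.6170/16.8450
= 2.8268

z = 2.8268


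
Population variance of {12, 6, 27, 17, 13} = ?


Mean = 15.0000
Squared deviations: 9.0000, 81.0000, 144.0000, 4.0000, 4.0000
Sum = 242.0000
Variance = 242.0000/5 = 48.4000

Variance = 48.4000


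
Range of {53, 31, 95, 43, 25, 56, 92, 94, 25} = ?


Max = 95, Min = 25
Range = 95 - 25 = 70

Range = 70


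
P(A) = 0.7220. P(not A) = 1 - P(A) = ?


P(not A) = 1 - 0.7220 = 0.2780

P(not A) = 0.2780


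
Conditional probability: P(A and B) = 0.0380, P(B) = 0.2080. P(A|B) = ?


P(A|B) = 0.0380/0.2080 = 0.1827

P(A|B) = 0.1827


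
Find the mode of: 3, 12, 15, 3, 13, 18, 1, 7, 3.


Frequencies: 1:1, 3:3, 7:1, 12:1, 13:1, 15:1, 18:1
Max frequency = 3
Mode = 3

Mode = 3


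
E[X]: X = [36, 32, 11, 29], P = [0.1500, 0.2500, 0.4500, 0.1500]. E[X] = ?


E[X] = 36*0.1500 + 32*0.2500 + 11*0.4500 + 29*0.1500
= 5.4000 + 8.0000 + 4.9500 + 4.3500
= 22.7000

E[X] = 22.7000


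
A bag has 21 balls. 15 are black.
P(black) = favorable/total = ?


P = 15/21 = 0.7143

P = 0.7143


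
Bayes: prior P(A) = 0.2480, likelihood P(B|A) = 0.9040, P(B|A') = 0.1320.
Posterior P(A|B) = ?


P(B) = P(B|A)*P(A) + P(B|A')*P(A')
= 0.9040*0.2480 + 0.1320*0.7520
= 0.224192 + 0.099264 = 0.323456
P(A|B) = 0.224192/0.323456 = 0.6931

P(A|B) = 0.6931


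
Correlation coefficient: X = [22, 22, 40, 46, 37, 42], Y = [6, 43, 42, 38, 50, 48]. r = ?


Mean X = 34.8333, Mean Y = 37.8333
SD X = 9.458976, SD Y = 14.769526
Cov = 77.472222
r = 77.472222/(9.458976*14.769526) = 0.5545

r = 0.5545


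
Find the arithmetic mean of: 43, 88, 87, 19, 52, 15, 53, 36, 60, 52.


Sum = 43 + 88 + 87 + 19 + 52 + 15 + 53 + 36 + 60 + 52 = 505
n = 10
Mean = 505/10 = 50.5000

Mean = 50.5000


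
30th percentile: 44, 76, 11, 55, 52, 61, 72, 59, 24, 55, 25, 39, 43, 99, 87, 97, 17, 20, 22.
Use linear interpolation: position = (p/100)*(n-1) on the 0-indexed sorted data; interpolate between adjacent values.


Sorted: 11, 17, 20, 22, 24, 25, 39, 43, 44, 52, 55, 55, 59, 61, 72, 76, 87, 97, 99
n = 19
Index = 30/100 * 18 = 5.4000
Lower = data[5] = 25, Upper = data[6] = 39
P30 = 25 + 0.4000*(14) = 30.6000

P30 = 30.6000


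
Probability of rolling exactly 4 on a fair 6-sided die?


Favorable outcomes (roll = 4): 1
Total outcomes = 6
P = 1/6 = 0.1667

P = 0.1667


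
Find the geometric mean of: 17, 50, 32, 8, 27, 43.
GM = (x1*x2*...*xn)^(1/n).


Product = 17 × 50 × 32 × 8 × 27 × 43 = 252633600
GM = 252633600^(1/6) = 25.1429

GM = 25.1429


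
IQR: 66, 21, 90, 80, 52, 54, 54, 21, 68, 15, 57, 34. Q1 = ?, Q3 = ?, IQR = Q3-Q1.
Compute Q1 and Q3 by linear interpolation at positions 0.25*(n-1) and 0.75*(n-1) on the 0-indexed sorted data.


Sorted: 15, 21, 21, 34, 52, 54, 54, 57, 66, 68, 80, 90
Q1 (25th %ile) = 30.7500
Q3 (75th %ile) = 66.5000
IQR = 66.5000 - 30.7500 = 35.7500

IQR = 35.7500


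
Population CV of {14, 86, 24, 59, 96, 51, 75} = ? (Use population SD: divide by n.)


Mean = 57.8571
SD = 28.4325
CV = (28.4325/57.8571)*100 = 49.1426%

CV = 49.1426%


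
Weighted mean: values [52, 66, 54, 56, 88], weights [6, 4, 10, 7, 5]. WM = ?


Numerator = 52*6 + 66*4 + 54*10 + 56*7 + 88*5 = 1948
Denominator = 6 + 4 + 10 + 7 + 5 = 32
WM = 1948/32 = 60.8750

WM = 60.8750


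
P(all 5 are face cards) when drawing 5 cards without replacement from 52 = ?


P(all face cards) = (12/52) × (11/51) × (10/50) × (9/49) × (8/48)
= 0.0003

P = 0.0003


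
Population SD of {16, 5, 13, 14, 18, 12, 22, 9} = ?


Mean = 13.6250
Variance = 24.2344
SD = sqrt(24.2344) = 4.9228

SD = 4.9228


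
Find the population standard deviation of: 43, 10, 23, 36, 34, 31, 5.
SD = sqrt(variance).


Mean = 26.0000
Variance = 169.1429
SD = sqrt(169.1429) = 13.0055

SD = 13.0055


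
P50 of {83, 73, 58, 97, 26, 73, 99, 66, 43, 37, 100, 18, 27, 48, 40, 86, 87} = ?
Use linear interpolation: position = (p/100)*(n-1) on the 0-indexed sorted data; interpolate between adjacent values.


Sorted: 18, 26, 27, 37, 40, 43, 48, 58, 66, 73, 73, 83, 86, 87, 97, 99, 100
n = 17
Index = 50/100 * 16 = 8.0000
Lower = data[8] = 66, Upper = data[9] = 73
P50 = 66 + 0*(7) = 66.0000

P50 = 66.0000


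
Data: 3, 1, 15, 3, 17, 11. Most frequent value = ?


Frequencies: 1:1, 3:2, 11:1, 15:1, 17:1
Max frequency = 2
Mode = 3

Mode = 3


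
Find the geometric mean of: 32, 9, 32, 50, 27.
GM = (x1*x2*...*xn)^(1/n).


Product = 32 × 9 × 32 × 50 × 27 = 12441600
GM = 12441600^(1/5) = 26.2407

GM = 26.2407


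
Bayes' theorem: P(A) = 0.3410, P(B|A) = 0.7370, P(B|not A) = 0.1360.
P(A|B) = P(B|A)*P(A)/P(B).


P(B) = P(B|A)*P(A) + P(B|A')*P(A')
= 0.7370*0.3410 + 0.1360*0.6590
= 0.251317 + 0.089624 = 0.340941
P(A|B) = 0.251317/0.340941 = 0.7371

P(A|B) = 0.7371


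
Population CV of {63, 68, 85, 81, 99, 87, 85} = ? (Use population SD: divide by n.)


Mean = 81.1429
SD = 11.2431
CV = (11.2431/81.1429)*100 = 13.8560%

CV = 13.8560%


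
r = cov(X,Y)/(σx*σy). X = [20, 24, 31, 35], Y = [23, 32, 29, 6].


Mean X = 27.5000, Mean Y = 22.5000
SD X = 5.852350, SD Y = 10.062306
Cov = -34.500000
r = -34.500000/(5.852350*10.062306) = -0.5859

r = -0.5859


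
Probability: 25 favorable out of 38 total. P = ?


P = 25/38 = 0.6579

P = 0.6579


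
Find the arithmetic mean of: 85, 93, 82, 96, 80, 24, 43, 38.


Sum = 85 + 93 + 82 + 96 + 80 + 24 + 43 + 38 = 541
n = 8
Mean = 541/8 = 67.6250

Mean = 67.6250


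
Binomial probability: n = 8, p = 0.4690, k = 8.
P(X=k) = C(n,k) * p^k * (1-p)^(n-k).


C(8,8) = 1
p^8 = 0.002341
(1-p)^0 = 1.000000
P = 1 * 0.002341 * 1.000000 = 0.0023

P(X=8) = 0.0023


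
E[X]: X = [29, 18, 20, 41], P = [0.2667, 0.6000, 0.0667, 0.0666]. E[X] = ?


E[X] = 29*0.2667 + 18*0.6000 + 20*0.0667 + 41*0.0666
= 7.7343 + 10.8000 + 1.3340 + 2.7306
= 22.5989

E[X] = 22.5989


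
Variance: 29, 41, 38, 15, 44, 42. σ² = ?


Mean = 34.8333
Squared deviations: 34.0278, 38.0278, 10.0278, 393.3611, 84.0278, 51.3611
Sum = 610.8333
Variance = 610.8333/6 = 101.8056

Variance = 101.8056


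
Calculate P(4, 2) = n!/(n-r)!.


P(4,2) = 4!/2!
= 24/2
= 12

P(4,2) = 12


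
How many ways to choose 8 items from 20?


C(20,8) = 20!/(8! × 12!)
= 2432902008176640000/(40320 × 479001600)
= 125970

C(20,8) = 125970


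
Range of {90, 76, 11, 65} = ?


Max = 90, Min = 11
Range = 90 - 11 = 79

Range = 79


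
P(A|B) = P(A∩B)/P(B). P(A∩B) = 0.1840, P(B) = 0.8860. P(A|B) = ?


P(A|B) = 0.1840/0.8860 = 0.2077

P(A|B) = 0.2077


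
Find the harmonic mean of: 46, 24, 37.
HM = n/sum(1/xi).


Sum of reciprocals = 1/46 + 1/24 + 1/37 = 0.090433
HM = 3/0.090433 = 33.1738

HM = 33.1738


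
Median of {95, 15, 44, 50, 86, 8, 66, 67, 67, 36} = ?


Sorted: 8, 15, 36, 44, 50, 66, 67, 67, 86, 95
n = 10 (even)
Middle values: 50 and 66
Median = (50+66)/2 = 58.0000

Median = 58.0000


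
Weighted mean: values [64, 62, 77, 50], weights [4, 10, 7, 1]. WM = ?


Numerator = 64*4 + 62*10 + 77*7 + 50*1 = 1465
Denominator = 4 + 10 + 7 + 1 = 22
WM = 1465/22 = 66.5909

WM = 66.5909


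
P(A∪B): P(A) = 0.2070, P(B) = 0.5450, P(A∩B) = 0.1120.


P(A∪B) = 0.2070 + 0.5450 - 0.1120
= 0.7520 - 0.1120
= 0.6400

P(A∪B) = 0.6400
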